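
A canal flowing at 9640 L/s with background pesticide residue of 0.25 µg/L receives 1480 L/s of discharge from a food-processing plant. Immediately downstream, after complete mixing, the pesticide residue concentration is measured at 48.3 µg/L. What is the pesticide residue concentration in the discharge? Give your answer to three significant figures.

Mass balance: 9640·0.2500 + 1480·Cₑ = 11120·48.30
→ Cₑ = (11120·48.30 − 9640·0.2500) / 1480 = 361.3 µg/L.

361 µg/L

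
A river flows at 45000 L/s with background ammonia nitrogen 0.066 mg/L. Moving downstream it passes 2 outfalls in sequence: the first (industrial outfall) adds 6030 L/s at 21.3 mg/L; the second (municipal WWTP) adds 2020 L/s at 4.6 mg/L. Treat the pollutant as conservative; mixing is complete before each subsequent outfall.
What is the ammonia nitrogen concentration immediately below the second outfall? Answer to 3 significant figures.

2.65 mg/L

Outfall 1: combined Q = 51030 L/s; C = (45000·0.06600 + 6030·21.30)/51030 = 2.575 mg/L.
Outfall 2: combined Q = 53050 L/s; C = (51030·2.575 + 2020·4.600)/53050 = 2.652 mg/L.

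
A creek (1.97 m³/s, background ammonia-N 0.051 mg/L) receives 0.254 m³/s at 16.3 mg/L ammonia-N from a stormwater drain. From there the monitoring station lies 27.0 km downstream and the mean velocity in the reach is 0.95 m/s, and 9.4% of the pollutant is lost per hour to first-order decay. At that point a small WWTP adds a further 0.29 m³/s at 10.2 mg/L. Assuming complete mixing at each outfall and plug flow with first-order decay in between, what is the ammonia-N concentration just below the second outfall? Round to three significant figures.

1.95 mg/L

Conservation of mass: C = (1.970·0.05100 + 0.2540·16.30) / 2.224 = 4.241/2.224 = 1.907 mg/L; combined flow 2.224 m³/s.
Travel time t = 27.0·1000 / 0.95 = 28420 s = 7.895 h.
9.4%/h lost → k = −ln(1 − 0.094) = 0.09872 h⁻¹.
First-order decay: C = 1.907·exp(−k·t) = 1.907·0.4587 = 0.8747 mg/L.
Second outfall: C = (2.224·0.8747 + 0.2900·10.20)/2.514 = 1.950 mg/L.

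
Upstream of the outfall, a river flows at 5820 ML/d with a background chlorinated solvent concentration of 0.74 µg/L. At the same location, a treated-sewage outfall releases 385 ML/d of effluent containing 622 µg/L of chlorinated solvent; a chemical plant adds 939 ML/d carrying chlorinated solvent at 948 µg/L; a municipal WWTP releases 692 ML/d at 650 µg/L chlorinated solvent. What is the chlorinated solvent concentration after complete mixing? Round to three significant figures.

202 µg/L

After mixing, C = (5820·0.7400 + 385.0·622.0 + 939.0·948.0 + 692.0·650.0) / 7836 = 1584000/7836 = 202.1 µg/L.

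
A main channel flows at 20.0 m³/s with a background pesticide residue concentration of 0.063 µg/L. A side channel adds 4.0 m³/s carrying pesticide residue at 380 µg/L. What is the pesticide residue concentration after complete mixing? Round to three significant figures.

Flow-weighted average: C = (20.00·0.06300 + 4.000·380.0) / 24.00 = 1521/24.00 = 63.39 µg/L.

63.4 µg/L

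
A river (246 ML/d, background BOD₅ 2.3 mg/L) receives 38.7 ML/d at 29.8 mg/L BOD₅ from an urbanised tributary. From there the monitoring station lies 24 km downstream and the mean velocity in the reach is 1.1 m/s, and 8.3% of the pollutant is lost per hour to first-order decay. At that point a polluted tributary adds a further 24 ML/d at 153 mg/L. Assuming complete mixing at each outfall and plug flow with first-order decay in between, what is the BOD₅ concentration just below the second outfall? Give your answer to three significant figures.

After mixing, C = (246.0·2.300 + 38.70·29.80) / 284.7 = 1719/284.7 = 6.038 mg/L; combined flow 284.7 ML/d.
Travel time t = 24·1000 / 1.1 = 21820 s = 6.061 h.
8.3%/h lost → k = −ln(1 − 0.083) = 0.08665 h⁻¹.
First-order decay: C = 6.038·exp(−k·t) = 6.038·0.5915 = 3.571 mg/L.
Second outfall: C = (284.7·3.571 + 24.00·153.0)/308.7 = 15.19 mg/L.

15.2 mg/L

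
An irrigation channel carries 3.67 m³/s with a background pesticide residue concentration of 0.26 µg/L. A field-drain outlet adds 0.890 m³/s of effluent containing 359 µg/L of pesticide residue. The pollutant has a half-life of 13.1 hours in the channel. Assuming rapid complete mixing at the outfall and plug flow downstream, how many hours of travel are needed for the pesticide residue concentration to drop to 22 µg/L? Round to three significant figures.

Flow-weighted average: C = (3.670·0.2600 + 0.8900·359.0) / 4.560 = 320.5/4.560 = 70.28 µg/L.
Half-life 13.1 h → k = ln 2 / 13.1 = 0.05291 h⁻¹ = 1.270 d⁻¹.
70.28·exp(−k·t) = 22 → t = ln(70.28/22)/k = 79020 s = 21.95 h.

21.9 h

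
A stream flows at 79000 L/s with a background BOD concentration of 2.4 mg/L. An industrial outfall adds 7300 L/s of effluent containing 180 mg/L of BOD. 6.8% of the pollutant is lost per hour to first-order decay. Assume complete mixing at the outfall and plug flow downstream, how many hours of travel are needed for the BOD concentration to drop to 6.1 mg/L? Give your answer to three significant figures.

14.9 h

Flow-weighted average: C = (79000·2.400 + 7300·180.0) / 86300 = 1504000/86300 = 17.42 mg/L.
6.8%/h lost → k = −ln(1 − 0.068) = 0.07042 h⁻¹.
17.42·exp(−k·t) = 6.1 → t = ln(17.42/6.1)/k = 53650 s = 14.90 h.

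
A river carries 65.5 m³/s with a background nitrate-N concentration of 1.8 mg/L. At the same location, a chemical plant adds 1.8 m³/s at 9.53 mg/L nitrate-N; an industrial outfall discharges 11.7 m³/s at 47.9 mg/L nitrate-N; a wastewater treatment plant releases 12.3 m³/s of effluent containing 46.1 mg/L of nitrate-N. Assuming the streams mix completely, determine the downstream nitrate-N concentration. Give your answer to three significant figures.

Conservation of mass: C = (65.50·1.800 + 1.800·9.530 + 11.70·47.90 + 12.30·46.10) / 91.30 = 1263/91.30 = 13.83 mg/L.

13.8 mg/L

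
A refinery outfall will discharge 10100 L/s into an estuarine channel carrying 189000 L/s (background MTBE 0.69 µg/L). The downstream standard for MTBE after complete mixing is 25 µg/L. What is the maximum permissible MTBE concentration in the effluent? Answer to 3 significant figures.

At the limit, (Qr·Cr + Qe·Cₑ)/(Qr + Qe) = 25:
Cₑ = (199100·25 − 189000·0.6900) / 10100 = 479.9 µg/L.

480 µg/L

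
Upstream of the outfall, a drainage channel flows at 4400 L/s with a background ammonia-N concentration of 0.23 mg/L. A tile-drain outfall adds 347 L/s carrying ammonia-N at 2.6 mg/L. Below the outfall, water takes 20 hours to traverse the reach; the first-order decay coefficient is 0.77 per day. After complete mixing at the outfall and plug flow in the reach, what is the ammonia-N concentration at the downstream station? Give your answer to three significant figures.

Flow-weighted average: C = (4400·0.2300 + 347.0·2.600) / 4747 = 1914/4747 = 0.4032 mg/L.
Applying C = C₀e^(−kt): 0.4032 × 0.5264 = 0.2123 mg/L.

0.212 mg/L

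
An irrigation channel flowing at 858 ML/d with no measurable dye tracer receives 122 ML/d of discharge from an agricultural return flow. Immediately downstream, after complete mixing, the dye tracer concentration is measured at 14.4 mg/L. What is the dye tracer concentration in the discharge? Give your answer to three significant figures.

Mass balance: 858.0·0 + 122.0·Cₑ = 980.0·14.40
→ Cₑ = (980.0·14.40 − 858.0·0) / 122.0 = 115.7 mg/L.

116 mg/L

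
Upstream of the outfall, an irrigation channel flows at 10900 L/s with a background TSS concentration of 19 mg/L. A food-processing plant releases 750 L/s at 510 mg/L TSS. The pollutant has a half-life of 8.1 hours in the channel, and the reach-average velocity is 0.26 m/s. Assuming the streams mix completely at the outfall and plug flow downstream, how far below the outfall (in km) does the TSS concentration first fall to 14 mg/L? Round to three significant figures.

14.1 km

Conservation of mass: C = (10900·19.00 + 750.0·510.0) / 11650 = 589600/11650 = 50.61 mg/L.
Half-life 8.1 h → k = ln 2 / 8.1 = 0.08557 h⁻¹ = 2.054 d⁻¹.
Set 50.61·exp(−k·t) = 14 → t = ln(50.61/14)/k = 54060 s = 15.02 h.
Distance = v·t = 0.26·54060 = 14060 m = 14.06 km.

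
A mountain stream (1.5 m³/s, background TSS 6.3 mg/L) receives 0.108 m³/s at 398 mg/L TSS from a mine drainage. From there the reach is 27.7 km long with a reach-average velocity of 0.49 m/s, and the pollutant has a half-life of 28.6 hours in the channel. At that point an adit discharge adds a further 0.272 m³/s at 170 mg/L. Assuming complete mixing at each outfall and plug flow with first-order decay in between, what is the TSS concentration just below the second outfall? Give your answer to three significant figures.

After mixing, C = (1.500·6.300 + 0.1080·398.0) / 1.608 = 52.43/1.608 = 32.61 mg/L; combined flow 1.608 m³/s.
Travel time t = 27.7·1000 / 0.49 = 56530 s = 15.70 h.
Half-life 28.6 h → k = ln 2 / 28.6 = 0.02424 h⁻¹ = 0.5817 d⁻¹.
After decay, C = 32.61 × e^(−kt) = 32.61 × 0.6835 = 22.29 mg/L.
At the second outfall, C = (1.608·22.29 + 0.2720·170.0) / (1.608 + 0.2720) = 43.66 mg/L.

43.7 mg/L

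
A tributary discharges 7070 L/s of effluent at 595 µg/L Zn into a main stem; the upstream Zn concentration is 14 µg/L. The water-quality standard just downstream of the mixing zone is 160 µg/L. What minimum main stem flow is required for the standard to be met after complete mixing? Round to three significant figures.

21100 L/s

Set C_mix = 160: (Q·14.00 + 7070·595.0) / (Q + 7070) = 160
→ Q = 7070·(595.0 − 160)/(160 − 14.00) = 21060 L/s.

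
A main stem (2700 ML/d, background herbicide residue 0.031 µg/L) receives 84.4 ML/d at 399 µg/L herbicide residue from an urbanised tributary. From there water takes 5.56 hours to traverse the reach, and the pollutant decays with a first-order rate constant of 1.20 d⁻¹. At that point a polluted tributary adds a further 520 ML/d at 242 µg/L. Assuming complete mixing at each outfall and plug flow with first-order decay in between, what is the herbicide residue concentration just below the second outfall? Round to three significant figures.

After mixing, C = (2700·0.03100 + 84.40·399.0) / 2784 = 33760/2784 = 12.12 µg/L; combined flow 2784 ML/d.
Applying C = C₀e^(−kt): 12.12 × 0.7573 = 9.182 µg/L.
Second outfall: C = (2784·9.182 + 520.0·242.0)/3304 = 45.82 µg/L.

45.8 µg/L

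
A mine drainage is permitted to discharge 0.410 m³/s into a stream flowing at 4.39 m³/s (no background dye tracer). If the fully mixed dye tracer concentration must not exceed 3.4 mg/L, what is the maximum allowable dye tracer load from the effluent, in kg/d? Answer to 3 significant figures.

Mass balance at the limit: 4.390·0 + 0.4100·Cₑ = 4.800·3.4 → Cₑ = 39.80 mg/L.
Load = 0.4100 m³/s × 39.80 g/m³ × 86 400 s/d = 1410 kg/d.

1410 kg/d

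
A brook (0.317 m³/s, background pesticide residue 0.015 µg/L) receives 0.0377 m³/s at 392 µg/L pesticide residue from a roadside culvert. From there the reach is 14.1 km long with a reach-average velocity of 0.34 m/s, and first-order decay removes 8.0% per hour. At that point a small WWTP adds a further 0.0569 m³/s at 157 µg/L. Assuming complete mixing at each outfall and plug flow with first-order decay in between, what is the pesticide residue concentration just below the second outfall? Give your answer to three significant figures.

After mixing, C = (0.3170·0.01500 + 0.03770·392.0) / 0.3547 = 14.78/0.3547 = 41.68 µg/L; combined flow 0.3547 m³/s.
Travel time t = 14.1·1000 / 0.34 = 41470 s = 11.52 h.
8.0%/h lost → k = −ln(1 − 0.08) = 0.08338 h⁻¹.
After decay, C = 41.68 × e^(−kt) = 41.68 × 0.3827 = 15.95 µg/L.
At the second outfall, C = (0.3547·15.95 + 0.05690·157.0) / (0.3547 + 0.05690) = 35.45 µg/L.

35.4 µg/L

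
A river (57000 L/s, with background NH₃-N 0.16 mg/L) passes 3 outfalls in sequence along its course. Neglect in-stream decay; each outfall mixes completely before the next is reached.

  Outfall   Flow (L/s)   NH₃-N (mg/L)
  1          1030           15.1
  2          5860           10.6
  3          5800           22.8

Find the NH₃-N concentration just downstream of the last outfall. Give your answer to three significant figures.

Outfall 1: combined Q = 58030 L/s; C = (57000·0.1600 + 1030·15.10)/58030 = 0.4252 mg/L.
Outfall 2: combined Q = 63890 L/s; C = (58030·0.4252 + 5860·10.60)/63890 = 1.358 mg/L.
Outfall 3: combined Q = 69690 L/s; C = (63890·1.358 + 5800·22.80)/69690 = 3.143 mg/L.

3.14 mg/L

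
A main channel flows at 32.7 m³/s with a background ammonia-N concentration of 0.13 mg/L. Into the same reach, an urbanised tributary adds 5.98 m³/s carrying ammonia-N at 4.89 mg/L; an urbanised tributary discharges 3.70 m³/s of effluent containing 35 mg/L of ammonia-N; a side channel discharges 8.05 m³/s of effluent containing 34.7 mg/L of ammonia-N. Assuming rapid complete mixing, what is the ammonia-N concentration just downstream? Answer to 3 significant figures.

8.77 mg/L

After mixing, C = (32.70·0.1300 + 5.980·4.890 + 3.700·35.00 + 8.050·34.70) / 50.43 = 442.3/50.43 = 8.771 mg/L.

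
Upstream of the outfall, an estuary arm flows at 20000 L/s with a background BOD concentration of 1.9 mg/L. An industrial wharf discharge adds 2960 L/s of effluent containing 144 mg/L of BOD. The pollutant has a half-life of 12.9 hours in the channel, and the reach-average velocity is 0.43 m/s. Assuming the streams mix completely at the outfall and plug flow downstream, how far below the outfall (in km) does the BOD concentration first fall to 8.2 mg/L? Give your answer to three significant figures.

26.0 km

Mixed concentration C = ΣQC/ΣQ = (20000·1.900 + 2960·144.0) / 22960 = 464200/22960 = 20.22 mg/L.
Half-life 12.9 h → k = ln 2 / 12.9 = 0.05373 h⁻¹ = 1.290 d⁻¹.
Set 20.22·exp(−k·t) = 8.2 → t = ln(20.22/8.2)/k = 60470 s = 16.80 h.
Distance = v·t = 0.43·60470 = 26000 m = 26.00 km.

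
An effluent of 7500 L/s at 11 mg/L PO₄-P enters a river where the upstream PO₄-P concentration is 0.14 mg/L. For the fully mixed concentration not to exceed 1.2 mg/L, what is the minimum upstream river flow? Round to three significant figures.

69300 L/s

Set C_mix = 1.2: (Q·0.1400 + 7500·11.00) / (Q + 7500) = 1.2
→ Q = 7500·(11.00 − 1.2)/(1.2 − 0.1400) = 69340 L/s.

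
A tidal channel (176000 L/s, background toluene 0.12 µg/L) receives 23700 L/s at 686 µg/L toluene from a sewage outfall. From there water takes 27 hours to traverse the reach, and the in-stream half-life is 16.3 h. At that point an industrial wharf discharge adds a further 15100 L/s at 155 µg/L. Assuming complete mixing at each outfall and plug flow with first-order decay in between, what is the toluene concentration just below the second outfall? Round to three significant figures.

Mixed concentration C = ΣQC/ΣQ = (176000·0.1200 + 23700·686.0) / 199700 = 16280000/199700 = 81.52 µg/L; combined flow 199700 L/s.
Half-life 16.3 h → k = ln 2 / 16.3 = 0.04252 h⁻¹ = 1.021 d⁻¹.
Applying C = C₀e^(−kt): 81.52 × 0.3172 = 25.86 µg/L.
At the second outfall, C = (199700·25.86 + 15100·155.0) / (199700 + 15100) = 34.94 µg/L.

34.9 µg/L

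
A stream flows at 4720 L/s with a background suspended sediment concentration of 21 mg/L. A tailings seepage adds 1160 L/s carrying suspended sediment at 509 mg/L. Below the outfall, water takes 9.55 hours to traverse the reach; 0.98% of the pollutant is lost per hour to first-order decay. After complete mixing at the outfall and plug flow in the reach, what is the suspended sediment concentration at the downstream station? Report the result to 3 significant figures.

107 mg/L

Mass balance: C = (4720·21.00 + 1160·509.0) / 5880 = 689600/5880 = 117.3 mg/L.
0.98%/h lost → k = −ln(1 − 0.0098) = 0.009848 h⁻¹.
First-order decay: C = 117.3·exp(−k·t) = 117.3·0.9102 = 106.7 mg/L.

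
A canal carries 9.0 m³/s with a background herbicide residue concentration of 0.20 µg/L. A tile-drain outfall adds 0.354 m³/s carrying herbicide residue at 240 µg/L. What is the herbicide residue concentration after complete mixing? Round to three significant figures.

9.28 µg/L

Mixed concentration C = ΣQC/ΣQ = (9.000·0.2000 + 0.3540·240.0) / 9.354 = 86.76/9.354 = 9.275 µg/L.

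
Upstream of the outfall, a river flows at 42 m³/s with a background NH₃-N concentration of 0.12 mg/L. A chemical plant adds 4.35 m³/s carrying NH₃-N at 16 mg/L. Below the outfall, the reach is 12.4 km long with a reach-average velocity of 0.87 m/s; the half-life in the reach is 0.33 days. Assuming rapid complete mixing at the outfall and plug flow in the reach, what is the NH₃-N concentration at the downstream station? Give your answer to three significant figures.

Mass balance: C = (42.00·0.1200 + 4.350·16.00) / 46.35 = 74.64/46.35 = 1.610 mg/L.
Travel time t = 12.4·1000 / 0.87 = 14250 s = 3.959 h.
Half-life 0.33 d → k = ln 2 / 0.33 = 2.100 d⁻¹.
First-order decay: C = 1.610·exp(−k·t) = 1.610·0.7072 = 1.139 mg/L.

1.14 mg/L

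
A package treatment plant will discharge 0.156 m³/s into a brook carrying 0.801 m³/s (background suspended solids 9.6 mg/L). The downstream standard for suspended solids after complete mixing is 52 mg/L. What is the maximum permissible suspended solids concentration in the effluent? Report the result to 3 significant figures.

At the limit, (Qr·Cr + Qe·Cₑ)/(Qr + Qe) = 52:
Cₑ = (0.9570·52 − 0.8010·9.600) / 0.1560 = 269.7 mg/L.

270 mg/L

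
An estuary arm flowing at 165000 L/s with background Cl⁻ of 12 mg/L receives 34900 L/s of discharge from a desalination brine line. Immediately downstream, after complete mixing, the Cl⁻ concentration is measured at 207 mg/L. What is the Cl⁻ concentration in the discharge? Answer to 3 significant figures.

1130 mg/L

Mass balance: 165000·12.00 + 34900·Cₑ = 199900·207.0
→ Cₑ = (199900·207.0 − 165000·12.00) / 34900 = 1129 mg/L.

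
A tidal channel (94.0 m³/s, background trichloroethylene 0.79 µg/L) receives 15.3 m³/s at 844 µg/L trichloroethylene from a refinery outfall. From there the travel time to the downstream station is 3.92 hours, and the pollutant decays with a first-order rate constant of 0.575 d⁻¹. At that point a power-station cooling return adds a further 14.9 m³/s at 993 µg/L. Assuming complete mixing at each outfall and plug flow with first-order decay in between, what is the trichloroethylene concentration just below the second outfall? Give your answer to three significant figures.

214 µg/L

Mass balance: C = (94.00·0.7900 + 15.30·844.0) / 109.3 = 12990/109.3 = 118.8 µg/L; combined flow 109.3 m³/s.
Applying C = C₀e^(−kt): 118.8 × 0.9104 = 108.2 µg/L.
Second outfall: C = (109.3·108.2 + 14.90·993.0)/124.2 = 214.3 µg/L.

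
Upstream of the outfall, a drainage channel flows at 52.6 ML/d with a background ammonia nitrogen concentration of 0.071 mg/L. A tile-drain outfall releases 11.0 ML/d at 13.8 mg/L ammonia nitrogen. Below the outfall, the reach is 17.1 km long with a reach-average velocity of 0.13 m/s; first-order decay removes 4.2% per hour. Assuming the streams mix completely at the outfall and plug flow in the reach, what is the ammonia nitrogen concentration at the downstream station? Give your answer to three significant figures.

Flow-weighted average: C = (52.60·0.07100 + 11.00·13.80) / 63.60 = 155.5/63.60 = 2.446 mg/L.
Travel time t = 17.1·1000 / 0.13 = 131500 s = 36.54 h.
4.2%/h lost → k = −ln(1 − 0.042) = 0.04291 h⁻¹.
Applying C = C₀e^(−kt): 2.446 × 0.2085 = 0.5099 mg/L.

0.510 mg/L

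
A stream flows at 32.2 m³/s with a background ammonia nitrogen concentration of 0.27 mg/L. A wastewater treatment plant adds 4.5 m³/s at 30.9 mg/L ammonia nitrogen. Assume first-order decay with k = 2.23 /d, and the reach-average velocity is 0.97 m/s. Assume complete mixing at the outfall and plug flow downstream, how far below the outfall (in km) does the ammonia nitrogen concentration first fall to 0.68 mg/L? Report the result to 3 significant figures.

66.8 km

Mass balance: C = (32.20·0.2700 + 4.500·30.90) / 36.70 = 147.7/36.70 = 4.026 mg/L.
Set 4.026·exp(−k·t) = 0.68 → t = ln(4.026/0.68)/k = 68900 s = 19.14 h.
Distance = v·t = 0.97·68900 = 66830 m = 66.83 km.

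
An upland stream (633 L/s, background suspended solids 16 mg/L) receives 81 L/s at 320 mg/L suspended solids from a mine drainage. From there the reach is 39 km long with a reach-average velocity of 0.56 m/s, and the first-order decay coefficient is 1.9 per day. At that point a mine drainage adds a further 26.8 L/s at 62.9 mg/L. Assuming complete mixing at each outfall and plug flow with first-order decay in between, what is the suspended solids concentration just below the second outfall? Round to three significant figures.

Mass balance: C = (633.0·16.00 + 81.00·320.0) / 714.0 = 36050/714.0 = 50.49 mg/L; combined flow 714.0 L/s.
Travel time t = 39·1000 / 0.56 = 69640 s = 19.35 h.
Decay over the reach: 50.49·exp(−kt) = 50.49·0.2162 = 10.92 mg/L.
Second outfall: C = (714.0·10.92 + 26.80·62.90)/740.8 = 12.80 mg/L.

12.8 mg/L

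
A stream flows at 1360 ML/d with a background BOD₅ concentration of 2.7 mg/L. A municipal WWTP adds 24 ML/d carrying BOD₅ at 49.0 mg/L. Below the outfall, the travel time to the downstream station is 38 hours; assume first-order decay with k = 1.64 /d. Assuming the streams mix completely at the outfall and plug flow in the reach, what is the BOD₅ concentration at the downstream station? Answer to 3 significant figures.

Flow-weighted average: C = (1360·2.700 + 24.00·49.00) / 1384 = 4848/1384 = 3.503 mg/L.
Decay over the reach: 3.503·exp(−kt) = 3.503·0.07452 = 0.2610 mg/L.

0.261 mg/L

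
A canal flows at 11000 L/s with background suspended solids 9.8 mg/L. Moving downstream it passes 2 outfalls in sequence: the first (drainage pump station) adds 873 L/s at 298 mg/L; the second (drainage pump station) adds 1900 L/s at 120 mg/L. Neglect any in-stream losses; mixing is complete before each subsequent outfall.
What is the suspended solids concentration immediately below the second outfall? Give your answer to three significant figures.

43.3 mg/L

After outfall 1: Q = 11000 + 873.0 = 11870 L/s; C = (11000·9.800 + 873.0·298.0)/11870 = 30.99 mg/L.
After outfall 2: Q = 11870 + 1900 = 13770 L/s; C = (11870·30.99 + 1900·120.0)/13770 = 43.27 mg/L.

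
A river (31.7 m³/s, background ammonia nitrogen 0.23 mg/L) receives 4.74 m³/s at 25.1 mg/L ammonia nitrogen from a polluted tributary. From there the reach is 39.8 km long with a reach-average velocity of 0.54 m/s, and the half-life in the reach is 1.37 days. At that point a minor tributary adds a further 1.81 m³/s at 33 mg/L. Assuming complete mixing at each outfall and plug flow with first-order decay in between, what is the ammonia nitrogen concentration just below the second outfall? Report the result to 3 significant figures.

Conservation of mass: C = (31.70·0.2300 + 4.740·25.10) / 36.44 = 126.3/36.44 = 3.465 mg/L; combined flow 36.44 m³/s.
Travel time t = 39.8·1000 / 0.54 = 73700 s = 20.47 h.
Half-life 1.37 d → k = ln 2 / 1.37 = 0.5059 d⁻¹.
First-order decay: C = 3.465·exp(−k·t) = 3.465·0.6495 = 2.250 mg/L.
Second outfall: C = (36.44·2.250 + 1.810·33.00)/38.25 = 3.705 mg/L.

3.71 mg/L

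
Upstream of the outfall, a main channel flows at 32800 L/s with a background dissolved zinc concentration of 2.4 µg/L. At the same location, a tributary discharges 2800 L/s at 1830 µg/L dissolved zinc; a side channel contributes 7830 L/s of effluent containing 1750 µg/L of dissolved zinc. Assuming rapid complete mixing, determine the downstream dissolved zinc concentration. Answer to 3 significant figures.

Mass balance: C = (32800·2.400 + 2800·1830 + 7830·1750) / 43430 = 18910000/43430 = 435.3 µg/L.

435 µg/L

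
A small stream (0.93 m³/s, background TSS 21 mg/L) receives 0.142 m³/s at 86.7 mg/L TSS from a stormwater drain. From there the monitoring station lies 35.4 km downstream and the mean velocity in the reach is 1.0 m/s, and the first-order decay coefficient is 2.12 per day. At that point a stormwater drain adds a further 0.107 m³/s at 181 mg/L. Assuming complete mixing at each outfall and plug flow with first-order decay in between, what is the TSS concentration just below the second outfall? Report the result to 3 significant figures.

Mixed concentration C = ΣQC/ΣQ = (0.9300·21.00 + 0.1420·86.70) / 1.072 = 31.84/1.072 = 29.70 mg/L; combined flow 1.072 m³/s.
Travel time t = 35.4·1000 / 1.0 = 35400 s = 9.833 h.
Applying C = C₀e^(−kt): 29.70 × 0.4195 = 12.46 mg/L.
Second outfall: C = (1.072·12.46 + 0.1070·181.0)/1.179 = 27.76 mg/L.

27.8 mg/L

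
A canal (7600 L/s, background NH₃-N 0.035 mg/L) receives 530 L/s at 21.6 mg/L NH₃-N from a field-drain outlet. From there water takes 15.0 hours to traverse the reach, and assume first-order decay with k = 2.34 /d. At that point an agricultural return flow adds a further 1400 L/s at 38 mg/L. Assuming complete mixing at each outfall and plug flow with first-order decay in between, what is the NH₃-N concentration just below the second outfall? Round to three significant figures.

Flow-weighted average: C = (7600·0.03500 + 530.0·21.60) / 8130 = 11710/8130 = 1.441 mg/L; combined flow 8130 L/s.
After decay, C = 1.441 × e^(−kt) = 1.441 × 0.2317 = 0.3338 mg/L.
At the second outfall, C = (8130·0.3338 + 1400·38.00) / (8130 + 1400) = 5.867 mg/L.

5.87 mg/L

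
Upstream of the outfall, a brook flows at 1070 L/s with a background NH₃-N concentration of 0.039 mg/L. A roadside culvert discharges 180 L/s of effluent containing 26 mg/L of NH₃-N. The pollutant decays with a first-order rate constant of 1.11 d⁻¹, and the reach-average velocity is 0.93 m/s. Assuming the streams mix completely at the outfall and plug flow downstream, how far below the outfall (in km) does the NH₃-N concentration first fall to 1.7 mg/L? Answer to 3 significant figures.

57.8 km

Mass balance: C = (1070·0.03900 + 180.0·26.00) / 1250 = 4722/1250 = 3.777 mg/L.
Set 3.777·exp(−k·t) = 1.7 → t = ln(3.777/1.7)/k = 62150 s = 17.26 h.
Distance = v·t = 0.93·62150 = 57800 m = 57.80 km.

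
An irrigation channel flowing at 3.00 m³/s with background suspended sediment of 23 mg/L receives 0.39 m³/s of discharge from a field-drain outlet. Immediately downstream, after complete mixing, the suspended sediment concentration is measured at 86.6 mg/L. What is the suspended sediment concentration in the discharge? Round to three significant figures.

Mass balance: 3.000·23.00 + 0.3900·Cₑ = 3.390·86.60
→ Cₑ = (3.390·86.60 − 3.000·23.00) / 0.3900 = 575.8 mg/L.

576 mg/L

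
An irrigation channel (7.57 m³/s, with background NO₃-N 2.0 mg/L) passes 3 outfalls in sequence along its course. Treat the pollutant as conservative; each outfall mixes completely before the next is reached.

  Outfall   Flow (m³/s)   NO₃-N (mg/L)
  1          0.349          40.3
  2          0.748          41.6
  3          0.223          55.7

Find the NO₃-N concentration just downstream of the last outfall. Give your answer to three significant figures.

Below outfall 1: Q → 7.919 m³/s, C = (7.570·2.000 + 0.3490·40.30)/7.919 = 3.688 mg/L.
Below outfall 2: Q → 8.667 m³/s, C = (7.919·3.688 + 0.7480·41.60)/8.667 = 6.960 mg/L.
Below outfall 3: Q → 8.890 m³/s, C = (8.667·6.960 + 0.2230·55.70)/8.890 = 8.183 mg/L.

8.18 mg/L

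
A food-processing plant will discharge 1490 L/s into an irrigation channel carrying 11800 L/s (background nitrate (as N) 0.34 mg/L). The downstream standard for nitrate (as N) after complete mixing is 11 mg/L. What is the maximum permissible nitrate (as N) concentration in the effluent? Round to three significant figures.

At the limit, (Qr·Cr + Qe·Cₑ)/(Qr + Qe) = 11:
Cₑ = (13290·11 − 11800·0.3400) / 1490 = 95.42 mg/L.

95.4 mg/L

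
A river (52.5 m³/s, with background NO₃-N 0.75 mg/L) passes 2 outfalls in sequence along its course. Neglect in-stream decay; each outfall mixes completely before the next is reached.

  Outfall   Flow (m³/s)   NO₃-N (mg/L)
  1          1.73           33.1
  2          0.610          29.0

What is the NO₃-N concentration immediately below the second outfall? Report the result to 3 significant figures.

2.08 mg/L

After outfall 1: Q = 52.50 + 1.730 = 54.23 m³/s; C = (52.50·0.7500 + 1.730·33.10)/54.23 = 1.782 mg/L.
After outfall 2: Q = 54.23 + 0.6100 = 54.84 m³/s; C = (54.23·1.782 + 0.6100·29.00)/54.84 = 2.085 mg/L.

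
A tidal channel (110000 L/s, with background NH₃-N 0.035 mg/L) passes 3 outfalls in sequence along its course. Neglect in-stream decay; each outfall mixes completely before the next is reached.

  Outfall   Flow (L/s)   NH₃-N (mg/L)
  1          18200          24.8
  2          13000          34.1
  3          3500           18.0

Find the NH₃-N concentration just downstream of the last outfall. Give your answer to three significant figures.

6.64 mg/L

After outfall 1: Q = 110000 + 18200 = 128200 L/s; C = (110000·0.03500 + 18200·24.80)/128200 = 3.551 mg/L.
After outfall 2: Q = 128200 + 13000 = 141200 L/s; C = (128200·3.551 + 13000·34.10)/141200 = 6.363 mg/L.
After outfall 3: Q = 141200 + 3500 = 144700 L/s; C = (141200·6.363 + 3500·18.00)/144700 = 6.645 mg/L.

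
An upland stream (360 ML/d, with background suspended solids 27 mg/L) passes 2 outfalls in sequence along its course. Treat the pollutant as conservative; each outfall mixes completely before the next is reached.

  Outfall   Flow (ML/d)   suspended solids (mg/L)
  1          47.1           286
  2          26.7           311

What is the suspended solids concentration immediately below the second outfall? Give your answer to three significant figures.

After outfall 1: Q = 360.0 + 47.10 = 407.1 ML/d; C = (360.0·27.00 + 47.10·286.0)/407.1 = 56.97 mg/L.
After outfall 2: Q = 407.1 + 26.70 = 433.8 ML/d; C = (407.1·56.97 + 26.70·311.0)/433.8 = 72.60 mg/L.

72.6 mg/L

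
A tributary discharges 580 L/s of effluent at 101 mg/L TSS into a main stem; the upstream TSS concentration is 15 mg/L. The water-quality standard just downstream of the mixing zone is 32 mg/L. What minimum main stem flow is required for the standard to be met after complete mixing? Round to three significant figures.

2350 L/s

Set C_mix = 32: (Q·15.00 + 580.0·101.0) / (Q + 580.0) = 32
→ Q = 580.0·(101.0 − 32)/(32 − 15.00) = 2354 L/s.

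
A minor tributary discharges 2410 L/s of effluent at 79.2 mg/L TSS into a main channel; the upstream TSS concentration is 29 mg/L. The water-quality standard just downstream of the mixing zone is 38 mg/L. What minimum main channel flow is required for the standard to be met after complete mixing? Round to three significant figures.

Set C_mix = 38: (Q·29.00 + 2410·79.20) / (Q + 2410) = 38
→ Q = 2410·(79.20 − 38)/(38 − 29.00) = 11030 L/s.

11000 L/s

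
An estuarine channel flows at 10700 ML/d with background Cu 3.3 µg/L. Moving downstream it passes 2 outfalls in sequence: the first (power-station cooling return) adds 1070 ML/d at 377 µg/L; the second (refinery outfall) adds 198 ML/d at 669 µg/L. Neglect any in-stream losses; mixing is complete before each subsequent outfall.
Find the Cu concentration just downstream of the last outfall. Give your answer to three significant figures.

After outfall 1: Q = 10700 + 1070 = 11770 ML/d; C = (10700·3.300 + 1070·377.0)/11770 = 37.27 µg/L.
After outfall 2: Q = 11770 + 198.0 = 11970 ML/d; C = (11770·37.27 + 198.0·669.0)/11970 = 47.72 µg/L.

47.7 µg/L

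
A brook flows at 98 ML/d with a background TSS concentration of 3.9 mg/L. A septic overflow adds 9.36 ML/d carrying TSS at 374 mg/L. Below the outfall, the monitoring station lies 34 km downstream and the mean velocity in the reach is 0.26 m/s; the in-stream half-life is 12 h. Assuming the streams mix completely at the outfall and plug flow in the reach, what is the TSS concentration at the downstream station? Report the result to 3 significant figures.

4.44 mg/L

Mixed concentration C = ΣQC/ΣQ = (98.00·3.900 + 9.360·374.0) / 107.4 = 3883/107.4 = 36.17 mg/L.
Travel time t = 34·1000 / 0.26 = 130800 s = 36.32 h.
Half-life 12 h → k = ln 2 / 12 = 0.05776 h⁻¹ = 1.386 d⁻¹.
Decay over the reach: 36.17·exp(−kt) = 36.17·0.1227 = 4.437 mg/L.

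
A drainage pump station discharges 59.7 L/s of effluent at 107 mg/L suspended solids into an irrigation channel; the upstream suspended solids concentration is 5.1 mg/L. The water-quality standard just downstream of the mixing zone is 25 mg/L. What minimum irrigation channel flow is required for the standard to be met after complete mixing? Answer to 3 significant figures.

246 L/s

Set C_mix = 25: (Q·5.100 + 59.70·107.0) / (Q + 59.70) = 25
→ Q = 59.70·(107.0 − 25)/(25 − 5.100) = 246.0 L/s.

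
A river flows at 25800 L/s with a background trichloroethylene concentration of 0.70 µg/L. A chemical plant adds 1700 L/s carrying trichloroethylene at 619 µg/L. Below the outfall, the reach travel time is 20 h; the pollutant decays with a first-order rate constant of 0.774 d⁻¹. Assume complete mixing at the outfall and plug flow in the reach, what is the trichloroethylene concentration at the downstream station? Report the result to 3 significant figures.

After mixing, C = (25800·0.7000 + 1700·619.0) / 27500 = 1070000/27500 = 38.92 µg/L.
After decay, C = 38.92 × e^(−kt) = 38.92 × 0.5247 = 20.42 µg/L.

20.4 µg/L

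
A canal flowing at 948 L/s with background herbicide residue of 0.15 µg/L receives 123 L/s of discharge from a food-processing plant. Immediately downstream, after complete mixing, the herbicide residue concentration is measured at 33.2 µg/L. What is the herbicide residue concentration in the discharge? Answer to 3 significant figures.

288 µg/L

Mass balance: 948.0·0.1500 + 123.0·Cₑ = 1071·33.20
→ Cₑ = (1071·33.20 − 948.0·0.1500) / 123.0 = 287.9 µg/L.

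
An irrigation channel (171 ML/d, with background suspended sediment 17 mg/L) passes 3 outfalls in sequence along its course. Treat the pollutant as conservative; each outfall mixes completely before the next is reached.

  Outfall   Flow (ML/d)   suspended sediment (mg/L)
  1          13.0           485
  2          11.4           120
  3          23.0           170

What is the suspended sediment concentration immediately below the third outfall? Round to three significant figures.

66.3 mg/L

After outfall 1: Q = 171.0 + 13.00 = 184.0 ML/d; C = (171.0·17.00 + 13.00·485.0)/184.0 = 50.07 mg/L.
After outfall 2: Q = 184.0 + 11.40 = 195.4 ML/d; C = (184.0·50.07 + 11.40·120.0)/195.4 = 54.15 mg/L.
After outfall 3: Q = 195.4 + 23.00 = 218.4 ML/d; C = (195.4·54.15 + 23.00·170.0)/218.4 = 66.35 mg/L.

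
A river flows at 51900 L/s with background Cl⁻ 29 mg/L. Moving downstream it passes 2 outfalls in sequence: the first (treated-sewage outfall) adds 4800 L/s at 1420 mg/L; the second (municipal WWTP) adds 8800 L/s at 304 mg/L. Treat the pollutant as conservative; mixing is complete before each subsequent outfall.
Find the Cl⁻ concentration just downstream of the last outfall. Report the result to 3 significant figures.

168 mg/L

After outfall 1: Q = 51900 + 4800 = 56700 L/s; C = (51900·29.00 + 4800·1420)/56700 = 146.8 mg/L.
After outfall 2: Q = 56700 + 8800 = 65500 L/s; C = (56700·146.8 + 8800·304.0)/65500 = 167.9 mg/L.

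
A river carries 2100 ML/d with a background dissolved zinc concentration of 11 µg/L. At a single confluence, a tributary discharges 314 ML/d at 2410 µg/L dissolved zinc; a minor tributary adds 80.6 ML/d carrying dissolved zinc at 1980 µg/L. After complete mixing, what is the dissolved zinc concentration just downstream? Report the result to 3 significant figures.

377 µg/L

Conservation of mass: C = (2100·11.00 + 314.0·2410 + 80.60·1980) / 2495 = 939400/2495 = 376.6 µg/L.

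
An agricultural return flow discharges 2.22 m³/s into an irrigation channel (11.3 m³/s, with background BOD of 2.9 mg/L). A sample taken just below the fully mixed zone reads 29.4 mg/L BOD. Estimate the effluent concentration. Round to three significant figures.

164 mg/L

Mass balance: 11.30·2.900 + 2.220·Cₑ = 13.52·29.40
→ Cₑ = (13.52·29.40 − 11.30·2.900) / 2.220 = 164.3 mg/L.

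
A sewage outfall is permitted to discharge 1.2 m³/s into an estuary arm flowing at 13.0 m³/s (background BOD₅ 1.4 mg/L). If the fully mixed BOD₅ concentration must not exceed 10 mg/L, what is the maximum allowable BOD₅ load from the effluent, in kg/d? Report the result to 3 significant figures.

Mass balance at the limit: 13.00·1.400 + 1.200·Cₑ = 14.20·10 → Cₑ = 103.2 mg/L.
Load = 1.200 m³/s × 103.2 g/m³ × 86 400 s/d = 10700 kg/d.

10700 kg/d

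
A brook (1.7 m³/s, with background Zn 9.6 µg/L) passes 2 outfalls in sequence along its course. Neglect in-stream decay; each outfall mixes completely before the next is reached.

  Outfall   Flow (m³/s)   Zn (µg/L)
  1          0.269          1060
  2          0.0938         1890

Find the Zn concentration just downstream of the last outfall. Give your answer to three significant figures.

232 µg/L

After outfall 1: Q = 1.700 + 0.2690 = 1.969 m³/s; C = (1.700·9.600 + 0.2690·1060)/1.969 = 153.1 µg/L.
After outfall 2: Q = 1.969 + 0.09380 = 2.063 m³/s; C = (1.969·153.1 + 0.09380·1890)/2.063 = 232.1 µg/L.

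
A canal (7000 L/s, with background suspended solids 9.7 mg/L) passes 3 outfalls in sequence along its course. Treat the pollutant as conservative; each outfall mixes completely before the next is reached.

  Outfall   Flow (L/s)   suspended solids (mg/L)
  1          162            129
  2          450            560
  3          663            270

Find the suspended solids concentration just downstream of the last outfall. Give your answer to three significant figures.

Below outfall 1: Q → 7162 L/s, C = (7000·9.700 + 162.0·129.0)/7162 = 12.40 mg/L.
Below outfall 2: Q → 7612 L/s, C = (7162·12.40 + 450.0·560.0)/7612 = 44.77 mg/L.
Below outfall 3: Q → 8275 L/s, C = (7612·44.77 + 663.0·270.0)/8275 = 62.82 mg/L.

62.8 mg/L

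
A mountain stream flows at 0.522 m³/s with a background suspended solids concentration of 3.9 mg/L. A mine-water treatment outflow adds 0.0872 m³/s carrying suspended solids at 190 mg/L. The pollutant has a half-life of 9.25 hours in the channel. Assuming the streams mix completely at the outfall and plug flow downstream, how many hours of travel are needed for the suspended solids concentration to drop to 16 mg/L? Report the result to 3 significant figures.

8.63 h

Mass balance: C = (0.5220·3.900 + 0.08720·190.0) / 0.6092 = 18.60/0.6092 = 30.54 mg/L.
Half-life 9.25 h → k = ln 2 / 9.25 = 0.07493 h⁻¹ = 1.798 d⁻¹.
30.54·exp(−k·t) = 16 → t = ln(30.54/16)/k = 31050 s = 8.626 h.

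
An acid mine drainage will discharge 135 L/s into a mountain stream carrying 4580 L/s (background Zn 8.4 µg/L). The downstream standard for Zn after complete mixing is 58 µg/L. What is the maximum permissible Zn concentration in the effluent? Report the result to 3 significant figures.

At the limit, (Qr·Cr + Qe·Cₑ)/(Qr + Qe) = 58:
Cₑ = (4715·58 − 4580·8.400) / 135.0 = 1741 µg/L.

1740 µg/L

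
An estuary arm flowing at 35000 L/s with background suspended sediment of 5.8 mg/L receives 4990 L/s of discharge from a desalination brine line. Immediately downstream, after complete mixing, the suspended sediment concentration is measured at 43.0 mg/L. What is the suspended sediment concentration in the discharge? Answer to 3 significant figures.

Mass balance: 35000·5.800 + 4990·Cₑ = 39990·43.00
→ Cₑ = (39990·43.00 − 35000·5.800) / 4990 = 303.9 mg/L.

304 mg/L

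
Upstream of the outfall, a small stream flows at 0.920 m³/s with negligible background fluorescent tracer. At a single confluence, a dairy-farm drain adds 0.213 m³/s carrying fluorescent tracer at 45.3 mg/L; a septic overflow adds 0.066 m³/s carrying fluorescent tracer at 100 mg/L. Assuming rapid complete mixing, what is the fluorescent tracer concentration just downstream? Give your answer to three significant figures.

13.6 mg/L

Mixed concentration C = ΣQC/ΣQ = (0.9200·0 + 0.2130·45.30 + 0.06600·100.0) / 1.199 = 16.25/1.199 = 13.55 mg/L.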